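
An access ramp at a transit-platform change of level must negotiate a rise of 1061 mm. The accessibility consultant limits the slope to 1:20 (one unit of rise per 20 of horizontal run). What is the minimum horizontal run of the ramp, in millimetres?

21220 mm

At 1:20 the run is 20 × 1061 = 21220 mm.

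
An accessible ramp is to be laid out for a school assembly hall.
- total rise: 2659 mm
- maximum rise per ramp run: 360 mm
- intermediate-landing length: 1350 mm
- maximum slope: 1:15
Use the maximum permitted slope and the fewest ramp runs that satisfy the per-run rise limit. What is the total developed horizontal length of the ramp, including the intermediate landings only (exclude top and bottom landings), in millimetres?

At most 360 each: 2659/360 = 7.39, giving 8 ramp runs. That means 7 intermediate landings.
Ramp run (horizontal) at 1:15: 2659 × 15 = 39885 mm.
7 intermediate landings contribute 7 × 1350 = 9450 mm.
Developed length = 39885 + 9450 = 49335 mm.

49335 mm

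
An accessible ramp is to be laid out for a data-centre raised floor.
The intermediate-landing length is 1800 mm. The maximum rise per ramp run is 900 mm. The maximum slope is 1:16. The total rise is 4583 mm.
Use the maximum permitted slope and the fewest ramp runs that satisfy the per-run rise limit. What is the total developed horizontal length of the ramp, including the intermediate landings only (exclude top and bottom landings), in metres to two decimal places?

At most 900 each: 4583/900 = 5.09, giving 6 ramp runs. That means 5 intermediate landings.
Ramp run (horizontal) at 1:16: 4583 × 16 = 73328 mm.
Intermediate landings: 5 × 1800 = 9000 mm.
Developed length = 73328 + 9000 = 82328 mm.
= 82.33 m.

82.33 m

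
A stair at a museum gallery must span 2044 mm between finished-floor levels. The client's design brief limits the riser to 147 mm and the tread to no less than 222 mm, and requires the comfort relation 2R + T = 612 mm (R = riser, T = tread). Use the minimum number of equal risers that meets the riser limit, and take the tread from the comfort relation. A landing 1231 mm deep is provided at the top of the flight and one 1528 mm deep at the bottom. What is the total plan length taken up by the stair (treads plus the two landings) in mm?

⌈2044/147⌉ = 14 risers.
Each riser is 2044/14 = 146 mm (≤ 147 mm).
T = 612 − 2·146 = 320 mm, which satisfies the 222 mm minimum.
Going = (14 − 1) × 320 = 4160 mm.
Enclosure = 4160 + 1231 + 1528 = 6919 mm.

6919 mm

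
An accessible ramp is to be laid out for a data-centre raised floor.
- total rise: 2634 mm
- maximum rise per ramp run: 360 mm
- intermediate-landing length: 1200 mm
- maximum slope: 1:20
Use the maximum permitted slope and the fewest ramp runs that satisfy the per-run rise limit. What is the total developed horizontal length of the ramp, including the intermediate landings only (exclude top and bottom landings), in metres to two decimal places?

⌈2634/360⌉ = 8 ramp runs. That means 7 intermediate landings.
Ramp run (horizontal) at 1:20: 2634 × 20 = 52680 mm.
Intermediate landings: 7 × 1200 = 8400 mm.
Total developed length = 52680 + 8400 = 61080 mm.
= 61.08 m.

61.08 m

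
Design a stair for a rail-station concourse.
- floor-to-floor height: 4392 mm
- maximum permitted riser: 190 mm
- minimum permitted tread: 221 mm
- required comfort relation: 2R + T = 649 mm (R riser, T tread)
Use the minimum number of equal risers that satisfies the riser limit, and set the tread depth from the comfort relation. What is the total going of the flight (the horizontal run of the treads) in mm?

6509 mm

4392 / 190 = 23.12, so 24 risers are needed.
Each riser is 4392/24 = 183 mm (≤ 190 mm).
From 2R + T = 649: T = 649 − 366 = 283 mm.
Going = (24 − 1) × 283 = 6509 mm.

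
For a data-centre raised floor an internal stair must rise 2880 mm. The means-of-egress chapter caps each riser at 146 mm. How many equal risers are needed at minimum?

20 risers

⌈2880/146⌉ = 20 risers.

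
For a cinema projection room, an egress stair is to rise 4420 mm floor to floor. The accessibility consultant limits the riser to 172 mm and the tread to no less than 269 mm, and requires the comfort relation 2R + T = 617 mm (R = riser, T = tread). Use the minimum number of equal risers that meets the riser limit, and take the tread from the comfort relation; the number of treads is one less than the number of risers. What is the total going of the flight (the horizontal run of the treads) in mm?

6925 mm

4420 / 172 = 25.70, so 26 risers are needed.
Each riser is 4420/26 = 170 mm (≤ 172 mm).
T = 617 − 2·170 = 277 mm, which satisfies the 269 mm minimum.
Treads = 26 − 1 = 25; going = 25 × 277 = 6925 mm.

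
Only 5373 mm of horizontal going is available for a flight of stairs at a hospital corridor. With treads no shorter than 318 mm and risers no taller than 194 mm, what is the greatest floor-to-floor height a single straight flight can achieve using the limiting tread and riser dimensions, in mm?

3298 mm

5373 / 318 = 16.90, so 16 treads fit.
Risers = treads + 1 = 17.
Maximum height = 17 × 194 = 3298 mm.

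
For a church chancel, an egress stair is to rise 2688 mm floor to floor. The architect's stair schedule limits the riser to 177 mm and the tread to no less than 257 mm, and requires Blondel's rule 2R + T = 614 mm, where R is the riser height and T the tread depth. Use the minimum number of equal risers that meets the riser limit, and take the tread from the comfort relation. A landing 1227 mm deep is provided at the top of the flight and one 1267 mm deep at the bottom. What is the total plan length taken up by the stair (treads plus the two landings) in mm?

6664 mm

⌈2688/177⌉ = 16 risers.
Riser R = 2688 / 16 = 168 mm, within the 177 mm limit.
From 2R + T = 614: T = 614 − 336 = 278 mm.
Treads = 16 − 1 = 15; going = 15 × 278 = 4170 mm.
Enclosure = 4170 + 1227 + 1267 = 6664 mm.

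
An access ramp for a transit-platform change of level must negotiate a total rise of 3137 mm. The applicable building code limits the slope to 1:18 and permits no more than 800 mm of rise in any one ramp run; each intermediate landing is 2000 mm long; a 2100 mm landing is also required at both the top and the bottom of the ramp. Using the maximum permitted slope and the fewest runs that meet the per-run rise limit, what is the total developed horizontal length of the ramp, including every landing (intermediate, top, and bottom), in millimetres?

66666 mm

⌈3137/800⌉ = 4 ramp runs. That means 3 intermediate landings.
Ramp run (horizontal) at 1:18: 3137 × 18 = 56466 mm.
3 intermediate landings contribute 3 × 2000 = 6000 mm.
Top and bottom landings: 2 × 2100 = 4200 mm.
Total = 56466 + 6000 + 4200 = 66666 mm.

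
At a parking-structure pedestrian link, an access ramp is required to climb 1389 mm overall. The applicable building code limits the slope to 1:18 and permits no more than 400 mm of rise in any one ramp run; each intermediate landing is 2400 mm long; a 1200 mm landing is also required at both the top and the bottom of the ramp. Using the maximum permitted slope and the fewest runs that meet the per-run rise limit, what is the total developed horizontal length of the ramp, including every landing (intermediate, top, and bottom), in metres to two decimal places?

34.60 m

At most 400 each: 1389/400 = 3.47, giving 4 ramp runs. That means 3 intermediate landings.
Horizontal run for 1389 mm of rise at 1:18 is 1389 × 18 = 25002 mm.
Intermediate landings: 3 × 2400 = 7200 mm.
Top and bottom landings: 2 × 1200 = 2400 mm.
Total = 25002 + 7200 + 2400 = 34602 mm.
= 34.60 m.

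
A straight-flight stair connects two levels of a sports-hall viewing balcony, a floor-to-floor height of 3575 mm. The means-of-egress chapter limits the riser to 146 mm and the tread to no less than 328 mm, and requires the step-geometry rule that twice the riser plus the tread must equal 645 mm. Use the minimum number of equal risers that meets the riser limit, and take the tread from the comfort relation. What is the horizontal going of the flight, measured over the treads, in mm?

8616 mm

At most 146 each: 3575/146 = 24.49, giving 25 risers.
Each riser is 3575/25 = 143 mm (≤ 146 mm).
From 2R + T = 645: T = 645 − 286 = 359 mm.
Treads = 25 − 1 = 24; going = 24 × 359 = 8616 mm.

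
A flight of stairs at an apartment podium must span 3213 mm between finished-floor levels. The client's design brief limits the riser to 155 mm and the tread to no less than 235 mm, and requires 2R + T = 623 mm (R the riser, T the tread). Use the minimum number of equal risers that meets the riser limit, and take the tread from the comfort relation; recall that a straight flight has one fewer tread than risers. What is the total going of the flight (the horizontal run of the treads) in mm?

6340 mm

3213 / 155 = 20.729 → round up to 21 risers.
Riser R = 3213 / 21 = 153 mm, within the 155 mm limit.
From 2R + T = 623: T = 623 − 306 = 317 mm.
21 risers give 20 treads; going = 20 × 317 = 6340 mm.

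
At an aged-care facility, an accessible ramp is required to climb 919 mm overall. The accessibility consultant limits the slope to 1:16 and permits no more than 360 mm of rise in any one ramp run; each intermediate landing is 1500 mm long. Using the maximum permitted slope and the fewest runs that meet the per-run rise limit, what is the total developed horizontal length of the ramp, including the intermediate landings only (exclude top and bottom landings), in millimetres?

⌈919/360⌉ = 3 ramp runs. That means 2 intermediate landings.
Ramp run (horizontal) at 1:16: 919 × 16 = 14704 mm.
Intermediate landings: 2 × 1500 = 3000 mm.
Developed length = 14704 + 3000 = 17704 mm.

17704 mm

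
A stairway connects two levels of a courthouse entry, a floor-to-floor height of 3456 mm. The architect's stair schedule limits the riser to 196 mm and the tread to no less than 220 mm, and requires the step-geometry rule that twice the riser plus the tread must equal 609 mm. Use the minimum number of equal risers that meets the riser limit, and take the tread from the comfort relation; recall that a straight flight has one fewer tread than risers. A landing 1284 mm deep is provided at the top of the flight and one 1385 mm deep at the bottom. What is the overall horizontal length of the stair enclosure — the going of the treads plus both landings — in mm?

3456 / 196 = 17.633 → round up to 18 risers.
Each riser is 3456/18 = 192 mm (≤ 196 mm).
T = 609 − 2·192 = 225 mm, which satisfies the 220 mm minimum.
Treads = 18 − 1 = 17; going = 17 × 225 = 3825 mm.
Enclosure = 3825 + 1284 + 1385 = 6494 mm.

6494 mm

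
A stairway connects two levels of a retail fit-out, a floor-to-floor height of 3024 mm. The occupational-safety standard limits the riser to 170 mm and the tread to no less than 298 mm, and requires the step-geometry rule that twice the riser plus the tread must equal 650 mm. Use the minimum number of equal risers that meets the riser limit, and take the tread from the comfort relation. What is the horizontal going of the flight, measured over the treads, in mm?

3024 / 170 = 17.788 → round up to 18 risers.
Each riser is 3024/18 = 168 mm (≤ 170 mm).
Tread T = 650 − 2 × 168 = 314 mm (≥ 298 mm).
18 risers give 17 treads; going = 17 × 314 = 5338 mm.

5338 mm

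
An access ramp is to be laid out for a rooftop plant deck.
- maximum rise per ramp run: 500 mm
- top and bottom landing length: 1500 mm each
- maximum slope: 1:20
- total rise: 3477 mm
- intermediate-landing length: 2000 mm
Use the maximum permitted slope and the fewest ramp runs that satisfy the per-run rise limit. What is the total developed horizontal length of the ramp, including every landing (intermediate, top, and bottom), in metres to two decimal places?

84.54 m

⌈3477/500⌉ = 7 ramp runs. That means 6 intermediate landings.
Ramp run (horizontal) at 1:20: 3477 × 20 = 69540 mm.
Intermediate landings: 6 × 2000 = 12000 mm.
Top and bottom landings: 2 × 1500 = 3000 mm.
Total = 69540 + 12000 + 3000 = 84540 mm.
= 84.54 m.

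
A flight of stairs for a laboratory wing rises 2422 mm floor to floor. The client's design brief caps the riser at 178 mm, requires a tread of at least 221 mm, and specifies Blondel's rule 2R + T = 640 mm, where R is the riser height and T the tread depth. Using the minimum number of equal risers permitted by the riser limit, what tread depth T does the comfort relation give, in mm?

294 mm

2422 / 178 = 13.61, so 14 risers are needed.
R = 2422 ÷ 14 = 173 mm.
Tread T = 640 − 2 × 173 = 294 mm (≥ 221 mm).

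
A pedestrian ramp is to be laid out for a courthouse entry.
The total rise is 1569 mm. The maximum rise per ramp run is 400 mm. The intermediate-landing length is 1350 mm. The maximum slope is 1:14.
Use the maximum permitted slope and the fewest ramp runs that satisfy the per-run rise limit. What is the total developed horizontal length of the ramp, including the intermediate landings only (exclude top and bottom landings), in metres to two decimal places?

26.02 m

At most 400 each: 1569/400 = 3.92, giving 4 ramp runs. That means 3 intermediate landings.
Ramp run (horizontal) at 1:14: 1569 × 14 = 21966 mm.
Intermediate landings: 3 × 1350 = 4050 mm.
Total developed length = 21966 + 4050 = 26016 mm.
= 26.02 m.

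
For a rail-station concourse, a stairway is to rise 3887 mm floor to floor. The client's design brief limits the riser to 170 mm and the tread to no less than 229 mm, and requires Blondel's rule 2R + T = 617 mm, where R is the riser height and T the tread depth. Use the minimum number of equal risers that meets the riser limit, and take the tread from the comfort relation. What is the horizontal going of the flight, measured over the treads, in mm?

At most 170 each: 3887/170 = 22.86, giving 23 risers.
Each riser is 3887/23 = 169 mm (≤ 170 mm).
From 2R + T = 617: T = 617 − 338 = 279 mm.
Treads = 23 − 1 = 22; going = 22 × 279 = 6138 mm.

6138 mm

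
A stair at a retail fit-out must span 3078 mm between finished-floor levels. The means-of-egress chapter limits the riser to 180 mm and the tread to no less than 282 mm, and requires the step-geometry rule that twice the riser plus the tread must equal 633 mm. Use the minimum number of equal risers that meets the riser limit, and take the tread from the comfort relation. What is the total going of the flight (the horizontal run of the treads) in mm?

At most 180 each: 3078/180 = 17.10, giving 18 risers.
R = 3078 ÷ 18 = 171 mm.
Tread T = 633 − 2 × 171 = 291 mm (≥ 282 mm).
18 risers give 17 treads; going = 17 × 291 = 4947 mm.

4947 mm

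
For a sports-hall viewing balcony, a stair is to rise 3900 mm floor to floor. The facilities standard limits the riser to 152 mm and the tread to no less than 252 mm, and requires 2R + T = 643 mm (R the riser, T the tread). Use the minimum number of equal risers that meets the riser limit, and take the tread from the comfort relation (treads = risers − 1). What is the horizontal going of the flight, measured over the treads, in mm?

⌈3900/152⌉ = 26 risers.
Each riser is 3900/26 = 150 mm (≤ 152 mm).
From 2R + T = 643: T = 643 − 300 = 343 mm.
Treads = 26 − 1 = 25; going = 25 × 343 = 8575 mm.

8575 mm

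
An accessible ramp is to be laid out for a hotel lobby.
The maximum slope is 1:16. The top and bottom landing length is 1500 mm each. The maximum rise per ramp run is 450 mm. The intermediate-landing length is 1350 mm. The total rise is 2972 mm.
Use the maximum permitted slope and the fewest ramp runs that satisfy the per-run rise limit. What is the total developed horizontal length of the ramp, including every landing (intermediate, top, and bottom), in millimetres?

At most 450 each: 2972/450 = 6.60, giving 7 ramp runs. That means 6 intermediate landings.
Horizontal run for 2972 mm of rise at 1:16 is 2972 × 16 = 47552 mm.
Intermediate landings: 6 × 1350 = 8100 mm.
Top and bottom landings: 2 × 1500 = 3000 mm.
Total = 47552 + 8100 + 3000 = 58652 mm.

58652 mm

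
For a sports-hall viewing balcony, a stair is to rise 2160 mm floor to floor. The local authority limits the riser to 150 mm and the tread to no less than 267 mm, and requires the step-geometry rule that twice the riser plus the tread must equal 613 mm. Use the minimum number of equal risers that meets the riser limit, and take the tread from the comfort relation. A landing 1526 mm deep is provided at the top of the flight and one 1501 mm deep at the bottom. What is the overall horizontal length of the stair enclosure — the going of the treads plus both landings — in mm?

7577 mm

At most 150 each: 2160/150 = 14.40, giving 15 risers.
Riser R = 2160 / 15 = 144 mm, within the 150 mm limit.
T = 613 − 2·144 = 325 mm, which satisfies the 267 mm minimum.
Going = (15 − 1) × 325 = 4550 mm.
Enclosure = 4550 + 1526 + 1501 = 7577 mm.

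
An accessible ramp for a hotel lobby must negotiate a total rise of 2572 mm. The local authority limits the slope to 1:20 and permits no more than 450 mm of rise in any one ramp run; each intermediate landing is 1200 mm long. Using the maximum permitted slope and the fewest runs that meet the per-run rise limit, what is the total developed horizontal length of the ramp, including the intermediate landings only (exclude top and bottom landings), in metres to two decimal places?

57.44 m

2572 / 450 = 5.72, so 6 ramp runs are needed. That means 5 intermediate landings.
Ramp run (horizontal) at 1:20: 2572 × 20 = 51440 mm.
5 intermediate landings contribute 5 × 1200 = 6000 mm.
Total developed length = 51440 + 6000 = 57440 mm.
= 57.44 m.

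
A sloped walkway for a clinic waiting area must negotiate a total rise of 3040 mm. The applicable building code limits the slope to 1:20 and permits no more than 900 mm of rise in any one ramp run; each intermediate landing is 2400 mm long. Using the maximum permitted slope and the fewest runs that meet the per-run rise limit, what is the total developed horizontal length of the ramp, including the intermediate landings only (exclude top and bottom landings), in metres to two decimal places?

At most 900 each: 3040/900 = 3.38, giving 4 ramp runs. That means 3 intermediate landings.
Horizontal run for 3040 mm of rise at 1:20 is 3040 × 20 = 60800 mm.
Intermediate landings: 3 × 2400 = 7200 mm.
Developed length = 60800 + 7200 = 68000 mm.
= 68.00 m.

68.00 m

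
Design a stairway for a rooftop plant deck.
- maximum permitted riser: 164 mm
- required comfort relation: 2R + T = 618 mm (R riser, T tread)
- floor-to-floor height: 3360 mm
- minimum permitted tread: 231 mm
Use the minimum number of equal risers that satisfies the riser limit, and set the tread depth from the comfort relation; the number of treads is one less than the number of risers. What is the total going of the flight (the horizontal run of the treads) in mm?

At most 164 each: 3360/164 = 20.49, giving 21 risers.
Riser R = 3360 / 21 = 160 mm, within the 164 mm limit.
Tread T = 618 − 2 × 160 = 298 mm (≥ 231 mm).
Going = (21 − 1) × 298 = 5960 mm.

5960 mm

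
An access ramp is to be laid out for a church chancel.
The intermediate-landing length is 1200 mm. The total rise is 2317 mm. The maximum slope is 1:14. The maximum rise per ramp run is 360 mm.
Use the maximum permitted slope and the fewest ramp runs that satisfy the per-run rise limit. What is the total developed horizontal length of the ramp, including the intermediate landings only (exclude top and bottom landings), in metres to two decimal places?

⌈2317/360⌉ = 7 ramp runs. That means 6 intermediate landings.
Horizontal run for 2317 mm of rise at 1:14 is 2317 × 14 = 32438 mm.
6 intermediate landings contribute 6 × 1200 = 7200 mm.
Developed length = 32438 + 7200 = 39638 mm.
= 39.64 m.

39.64 m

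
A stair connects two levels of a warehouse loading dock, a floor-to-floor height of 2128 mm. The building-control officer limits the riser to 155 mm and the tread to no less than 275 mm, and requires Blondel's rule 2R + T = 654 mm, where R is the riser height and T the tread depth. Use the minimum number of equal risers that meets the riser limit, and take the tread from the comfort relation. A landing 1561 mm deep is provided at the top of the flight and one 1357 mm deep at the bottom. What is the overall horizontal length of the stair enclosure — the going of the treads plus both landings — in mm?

At most 155 each: 2128/155 = 13.73, giving 14 risers.
Riser R = 2128 / 14 = 152 mm, within the 155 mm limit.
From 2R + T = 654: T = 654 − 304 = 350 mm.
Treads = 14 − 1 = 13; going = 13 × 350 = 4550 mm.
Enclosure = 4550 + 1561 + 1357 = 7468 mm.

7468 mm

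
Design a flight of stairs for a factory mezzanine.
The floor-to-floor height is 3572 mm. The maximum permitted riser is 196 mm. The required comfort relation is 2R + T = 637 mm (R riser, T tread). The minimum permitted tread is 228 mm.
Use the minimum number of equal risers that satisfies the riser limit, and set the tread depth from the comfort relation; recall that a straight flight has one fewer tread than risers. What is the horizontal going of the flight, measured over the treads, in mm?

3572 / 196 = 18.224 → round up to 19 risers.
Each riser is 3572/19 = 188 mm (≤ 196 mm).
Tread T = 637 − 2 × 188 = 261 mm (≥ 228 mm).
Going = (19 − 1) × 261 = 4698 mm.

4698 mm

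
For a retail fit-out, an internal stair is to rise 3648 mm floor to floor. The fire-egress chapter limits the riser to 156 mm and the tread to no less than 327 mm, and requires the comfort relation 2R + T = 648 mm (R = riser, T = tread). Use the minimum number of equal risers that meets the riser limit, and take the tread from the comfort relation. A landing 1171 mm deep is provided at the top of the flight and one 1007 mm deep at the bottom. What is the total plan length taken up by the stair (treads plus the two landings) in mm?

At most 156 each: 3648/156 = 23.38, giving 24 risers.
Each riser is 3648/24 = 152 mm (≤ 156 mm).
Tread T = 648 − 2 × 152 = 344 mm (≥ 327 mm).
Going = (24 − 1) × 344 = 7912 mm.
Enclosure = 7912 + 1171 + 1007 = 10090 mm.

10090 mm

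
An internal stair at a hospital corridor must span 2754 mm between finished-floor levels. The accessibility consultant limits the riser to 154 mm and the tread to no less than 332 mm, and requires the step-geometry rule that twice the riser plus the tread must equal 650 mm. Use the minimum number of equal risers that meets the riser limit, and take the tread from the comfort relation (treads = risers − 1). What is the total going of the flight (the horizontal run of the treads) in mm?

2754 / 154 = 17.883 → round up to 18 risers.
Each riser is 2754/18 = 153 mm (≤ 154 mm).
From 2R + T = 650: T = 650 − 306 = 344 mm.
18 risers give 17 treads; going = 17 × 344 = 5848 mm.

5848 mm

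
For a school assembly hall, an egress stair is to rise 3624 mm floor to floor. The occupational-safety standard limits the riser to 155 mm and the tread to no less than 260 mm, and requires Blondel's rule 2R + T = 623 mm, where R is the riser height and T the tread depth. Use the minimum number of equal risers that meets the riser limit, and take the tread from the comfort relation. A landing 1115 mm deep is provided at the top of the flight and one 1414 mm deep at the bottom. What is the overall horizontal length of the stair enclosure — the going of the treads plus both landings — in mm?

9912 mm

At most 155 each: 3624/155 = 23.38, giving 24 risers.
R = 3624 ÷ 24 = 151 mm.
T = 623 − 2·151 = 321 mm, which satisfies the 260 mm minimum.
Treads = 24 − 1 = 23; going = 23 × 321 = 7383 mm.
Enclosure = 7383 + 1115 + 1414 = 9912 mm.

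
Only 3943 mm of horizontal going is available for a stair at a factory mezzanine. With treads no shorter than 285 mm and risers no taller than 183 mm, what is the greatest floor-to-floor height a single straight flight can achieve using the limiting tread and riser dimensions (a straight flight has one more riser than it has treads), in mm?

Treads that fit: ⌊3943 / 285⌋ = 13.
Risers = treads + 1 = 14.
Maximum height = 14 × 183 = 2562 mm.

2562 mm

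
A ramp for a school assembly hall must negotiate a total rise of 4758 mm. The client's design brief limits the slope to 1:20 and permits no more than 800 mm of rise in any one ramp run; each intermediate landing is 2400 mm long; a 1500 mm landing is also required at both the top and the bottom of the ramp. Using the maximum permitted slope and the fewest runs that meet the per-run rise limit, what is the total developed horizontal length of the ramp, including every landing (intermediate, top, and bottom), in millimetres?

⌈4758/800⌉ = 6 ramp runs. That means 5 intermediate landings.
Ramp run (horizontal) at 1:20: 4758 × 20 = 95160 mm.
Intermediate landings: 5 × 2400 = 12000 mm.
Top and bottom landings: 2 × 1500 = 3000 mm.
Total = 95160 + 12000 + 3000 = 110160 mm.

110160 mm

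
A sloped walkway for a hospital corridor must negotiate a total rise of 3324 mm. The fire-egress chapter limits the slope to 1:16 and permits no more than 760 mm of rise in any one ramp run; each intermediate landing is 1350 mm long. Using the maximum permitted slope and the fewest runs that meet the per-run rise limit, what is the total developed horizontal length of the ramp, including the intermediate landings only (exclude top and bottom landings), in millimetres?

⌈3324/760⌉ = 5 ramp runs. That means 4 intermediate landings.
Horizontal run for 3324 mm of rise at 1:16 is 3324 × 16 = 53184 mm.
4 intermediate landings contribute 4 × 1350 = 5400 mm.
Total developed length = 53184 + 5400 = 58584 mm.

58584 mm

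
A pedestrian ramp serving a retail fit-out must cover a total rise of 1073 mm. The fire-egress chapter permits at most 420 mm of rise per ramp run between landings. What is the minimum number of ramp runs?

3 runs

1073 / 420 = 2.55, so 3 ramp runs are needed.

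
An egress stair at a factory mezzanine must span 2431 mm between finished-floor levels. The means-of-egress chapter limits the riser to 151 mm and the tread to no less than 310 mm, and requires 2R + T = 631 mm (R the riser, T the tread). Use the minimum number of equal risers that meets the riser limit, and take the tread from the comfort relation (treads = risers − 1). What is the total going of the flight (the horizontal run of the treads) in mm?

2431 / 151 = 16.099 → round up to 17 risers.
Riser R = 2431 / 17 = 143 mm, within the 151 mm limit.
From 2R + T = 631: T = 631 − 286 = 345 mm.
Going = (17 − 1) × 345 = 5520 mm.

5520 mm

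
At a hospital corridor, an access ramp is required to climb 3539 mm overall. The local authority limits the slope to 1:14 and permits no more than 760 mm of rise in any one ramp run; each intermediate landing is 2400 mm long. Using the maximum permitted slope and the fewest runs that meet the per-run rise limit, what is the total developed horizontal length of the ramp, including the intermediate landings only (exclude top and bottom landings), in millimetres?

59146 mm

At most 760 each: 3539/760 = 4.66, giving 5 ramp runs. That means 4 intermediate landings.
Ramp run (horizontal) at 1:14: 3539 × 14 = 49546 mm.
4 intermediate landings contribute 4 × 2400 = 9600 mm.
Total developed length = 49546 + 9600 = 59146 mm.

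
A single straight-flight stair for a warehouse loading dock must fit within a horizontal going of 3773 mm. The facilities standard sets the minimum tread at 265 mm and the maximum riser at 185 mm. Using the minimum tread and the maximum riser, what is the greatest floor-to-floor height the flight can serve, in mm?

2775 mm

Treads that fit: ⌊3773 / 265⌋ = 14.
Risers = treads + 1 = 15.
Maximum height = 15 × 185 = 2775 mm.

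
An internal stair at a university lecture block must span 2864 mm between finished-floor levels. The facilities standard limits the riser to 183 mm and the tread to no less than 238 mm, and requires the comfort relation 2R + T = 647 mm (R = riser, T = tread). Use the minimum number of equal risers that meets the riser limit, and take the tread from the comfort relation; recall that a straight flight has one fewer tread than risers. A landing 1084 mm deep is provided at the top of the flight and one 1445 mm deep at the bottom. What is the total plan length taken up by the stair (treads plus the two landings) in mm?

6864 mm

At most 183 each: 2864/183 = 15.65, giving 16 risers.
Riser R = 2864 / 16 = 179 mm, within the 183 mm limit.
Tread T = 647 − 2 × 179 = 289 mm (≥ 238 mm).
Going = (16 − 1) × 289 = 4335 mm.
Enclosure = 4335 + 1084 + 1445 = 6864 mm.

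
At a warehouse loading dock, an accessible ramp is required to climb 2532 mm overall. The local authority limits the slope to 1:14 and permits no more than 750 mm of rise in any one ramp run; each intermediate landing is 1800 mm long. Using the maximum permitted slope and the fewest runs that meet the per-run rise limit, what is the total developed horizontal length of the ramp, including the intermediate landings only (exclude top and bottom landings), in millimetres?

⌈2532/750⌉ = 4 ramp runs. That means 3 intermediate landings.
Horizontal run for 2532 mm of rise at 1:14 is 2532 × 14 = 35448 mm.
Intermediate landings: 3 × 1800 = 5400 mm.
Total developed length = 35448 + 5400 = 40848 mm.

40848 mm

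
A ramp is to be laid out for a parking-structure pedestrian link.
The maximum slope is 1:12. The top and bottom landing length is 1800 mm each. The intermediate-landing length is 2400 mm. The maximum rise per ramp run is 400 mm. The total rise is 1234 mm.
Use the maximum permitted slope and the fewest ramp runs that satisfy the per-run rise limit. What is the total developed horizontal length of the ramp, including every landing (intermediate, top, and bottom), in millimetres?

25608 mm

At most 400 each: 1234/400 = 3.08, giving 4 ramp runs. That means 3 intermediate landings.
Horizontal run for 1234 mm of rise at 1:12 is 1234 × 12 = 14808 mm.
3 intermediate landings contribute 3 × 2400 = 7200 mm.
Top and bottom landings: 2 × 1800 = 3600 mm.
Total = 14808 + 7200 + 3600 = 25608 mm.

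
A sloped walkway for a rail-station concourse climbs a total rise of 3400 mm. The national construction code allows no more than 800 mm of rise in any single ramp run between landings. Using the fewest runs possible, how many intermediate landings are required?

4 intermediate landings

At most 800 each: 3400/800 = 4.25, giving 5 ramp runs.
5 runs are separated by 4 intermediate landings.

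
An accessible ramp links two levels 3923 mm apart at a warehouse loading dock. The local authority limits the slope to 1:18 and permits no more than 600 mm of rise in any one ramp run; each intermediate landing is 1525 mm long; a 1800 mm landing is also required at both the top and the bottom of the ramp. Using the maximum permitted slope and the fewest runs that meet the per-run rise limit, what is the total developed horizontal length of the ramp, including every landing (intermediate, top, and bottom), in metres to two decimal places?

3923 / 600 = 6.538 → round up to 7 ramp runs. That means 6 intermediate landings.
Ramp run (horizontal) at 1:18: 3923 × 18 = 70614 mm.
6 intermediate landings contribute 6 × 1525 = 9150 mm.
Top and bottom landings: 2 × 1800 = 3600 mm.
Total = 70614 + 9150 + 3600 = 83364 mm.
= 83.36 m.

83.36 m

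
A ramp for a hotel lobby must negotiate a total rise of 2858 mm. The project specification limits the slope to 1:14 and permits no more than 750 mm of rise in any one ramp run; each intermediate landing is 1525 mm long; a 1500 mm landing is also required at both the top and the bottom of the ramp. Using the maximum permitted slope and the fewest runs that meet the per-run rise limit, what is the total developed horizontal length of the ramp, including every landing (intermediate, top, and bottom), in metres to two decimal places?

47.59 m

2858 / 750 = 3.811 → round up to 4 ramp runs. That means 3 intermediate landings.
Horizontal run for 2858 mm of rise at 1:14 is 2858 × 14 = 40012 mm.
3 intermediate landings contribute 3 × 1525 = 4575 mm.
Top and bottom landings: 2 × 1500 = 3000 mm.
Total = 40012 + 4575 + 3000 = 47587 mm.
= 47.59 m.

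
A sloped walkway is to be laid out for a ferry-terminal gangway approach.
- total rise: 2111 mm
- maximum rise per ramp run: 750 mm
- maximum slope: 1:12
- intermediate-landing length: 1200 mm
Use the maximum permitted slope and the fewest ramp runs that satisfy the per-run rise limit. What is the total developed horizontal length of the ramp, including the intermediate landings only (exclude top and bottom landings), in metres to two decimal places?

2111 / 750 = 2.815 → round up to 3 ramp runs. That means 2 intermediate landings.
Ramp run (horizontal) at 1:12: 2111 × 12 = 25332 mm.
Intermediate landings: 2 × 1200 = 2400 mm.
Developed length = 25332 + 2400 = 27732 mm.
= 27.73 m.

27.73 m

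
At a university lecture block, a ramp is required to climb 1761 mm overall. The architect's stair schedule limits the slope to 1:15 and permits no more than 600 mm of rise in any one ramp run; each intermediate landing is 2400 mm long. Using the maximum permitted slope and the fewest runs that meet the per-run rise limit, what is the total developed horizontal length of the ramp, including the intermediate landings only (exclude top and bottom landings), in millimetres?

⌈1761/600⌉ = 3 ramp runs. That means 2 intermediate landings.
Horizontal run for 1761 mm of rise at 1:15 is 1761 × 15 = 26415 mm.
2 intermediate landings contribute 2 × 2400 = 4800 mm.
Total developed length = 26415 + 4800 = 31215 mm.

31215 mm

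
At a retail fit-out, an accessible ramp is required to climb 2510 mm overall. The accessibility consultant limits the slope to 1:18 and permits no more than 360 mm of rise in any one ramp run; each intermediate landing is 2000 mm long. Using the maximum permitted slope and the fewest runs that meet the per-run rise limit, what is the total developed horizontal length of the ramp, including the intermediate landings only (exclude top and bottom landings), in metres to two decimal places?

At most 360 each: 2510/360 = 6.97, giving 7 ramp runs. That means 6 intermediate landings.
Horizontal run for 2510 mm of rise at 1:18 is 2510 × 18 = 45180 mm.
Intermediate landings: 6 × 2000 = 12000 mm.
Total developed length = 45180 + 12000 = 57180 mm.
= 57.18 m.

57.18 m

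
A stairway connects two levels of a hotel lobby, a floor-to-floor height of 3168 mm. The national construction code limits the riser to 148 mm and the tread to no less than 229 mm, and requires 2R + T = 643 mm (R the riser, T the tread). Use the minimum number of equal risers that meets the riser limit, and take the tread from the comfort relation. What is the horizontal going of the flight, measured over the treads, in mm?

7455 mm

At most 148 each: 3168/148 = 21.41, giving 22 risers.
R = 3168 ÷ 22 = 144 mm.
T = 643 − 2·144 = 355 mm, which satisfies the 229 mm minimum.
22 risers give 21 treads; going = 21 × 355 = 7455 mm.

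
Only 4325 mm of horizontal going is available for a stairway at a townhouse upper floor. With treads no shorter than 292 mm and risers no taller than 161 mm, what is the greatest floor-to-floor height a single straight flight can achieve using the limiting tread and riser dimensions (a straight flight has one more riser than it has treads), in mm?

Treads that fit: ⌊4325 / 292⌋ = 14.
Risers = treads + 1 = 15.
Maximum height = 15 × 161 = 2415 mm.

2415 mm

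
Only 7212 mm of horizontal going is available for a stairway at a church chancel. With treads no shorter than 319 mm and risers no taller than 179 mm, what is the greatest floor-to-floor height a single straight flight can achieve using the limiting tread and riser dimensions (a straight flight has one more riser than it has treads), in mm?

7212 / 319 = 22.61, so 22 treads fit.
Risers = treads + 1 = 23.
Maximum height = 23 × 179 = 4117 mm.

4117 mm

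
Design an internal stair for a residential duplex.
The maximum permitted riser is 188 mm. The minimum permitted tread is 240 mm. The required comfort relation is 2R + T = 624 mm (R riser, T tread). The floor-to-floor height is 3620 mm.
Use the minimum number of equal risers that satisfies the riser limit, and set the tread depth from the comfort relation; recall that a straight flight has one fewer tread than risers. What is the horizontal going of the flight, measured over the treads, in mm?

4978 mm

3620 / 188 = 19.26, so 20 risers are needed.
Riser R = 3620 / 20 = 181 mm, within the 188 mm limit.
From 2R + T = 624: T = 624 − 362 = 262 mm.
20 risers give 19 treads; going = 19 × 262 = 4978 mm.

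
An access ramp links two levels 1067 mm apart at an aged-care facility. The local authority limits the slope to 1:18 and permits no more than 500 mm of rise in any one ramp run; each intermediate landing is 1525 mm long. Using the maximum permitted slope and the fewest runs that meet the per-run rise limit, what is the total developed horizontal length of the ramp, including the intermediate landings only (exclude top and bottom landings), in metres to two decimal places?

22.26 m

1067 / 500 = 2.134 → round up to 3 ramp runs. That means 2 intermediate landings.
Horizontal run for 1067 mm of rise at 1:18 is 1067 × 18 = 19206 mm.
Intermediate landings: 2 × 1525 = 3050 mm.
Total developed length = 19206 + 3050 = 22256 mm.
= 22.26 m.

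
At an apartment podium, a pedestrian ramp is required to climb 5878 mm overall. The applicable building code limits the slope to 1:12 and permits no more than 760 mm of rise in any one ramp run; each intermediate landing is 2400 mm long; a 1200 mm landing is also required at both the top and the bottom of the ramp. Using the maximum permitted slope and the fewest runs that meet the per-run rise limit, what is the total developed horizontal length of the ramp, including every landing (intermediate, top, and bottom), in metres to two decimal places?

89.74 m

5878 / 760 = 7.73, so 8 ramp runs are needed. That means 7 intermediate landings.
Ramp run (horizontal) at 1:12: 5878 × 12 = 70536 mm.
Intermediate landings: 7 × 2400 = 16800 mm.
Top and bottom landings: 2 × 1200 = 2400 mm.
Total = 70536 + 16800 + 2400 = 89736 mm.
= 89.74 m.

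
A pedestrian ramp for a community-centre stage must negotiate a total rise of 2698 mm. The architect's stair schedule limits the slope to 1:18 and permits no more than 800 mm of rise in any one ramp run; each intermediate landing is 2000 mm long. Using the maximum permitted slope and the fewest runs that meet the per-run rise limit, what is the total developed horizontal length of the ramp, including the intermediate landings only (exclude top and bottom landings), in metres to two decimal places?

2698 / 800 = 3.373 → round up to 4 ramp runs. That means 3 intermediate landings.
Ramp run (horizontal) at 1:18: 2698 × 18 = 48564 mm.
3 intermediate landings contribute 3 × 2000 = 6000 mm.
Developed length = 48564 + 6000 = 54564 mm.
= 54.56 m.

54.56 m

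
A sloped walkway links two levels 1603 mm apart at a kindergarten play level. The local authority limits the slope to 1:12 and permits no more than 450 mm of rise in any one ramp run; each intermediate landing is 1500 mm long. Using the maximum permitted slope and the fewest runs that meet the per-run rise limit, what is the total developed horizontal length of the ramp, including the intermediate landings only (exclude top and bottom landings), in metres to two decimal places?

23.74 m

At most 450 each: 1603/450 = 3.56, giving 4 ramp runs. That means 3 intermediate landings.
Horizontal run for 1603 mm of rise at 1:12 is 1603 × 12 = 19236 mm.
Intermediate landings: 3 × 1500 = 4500 mm.
Developed length = 19236 + 4500 = 23736 mm.
= 23.74 m.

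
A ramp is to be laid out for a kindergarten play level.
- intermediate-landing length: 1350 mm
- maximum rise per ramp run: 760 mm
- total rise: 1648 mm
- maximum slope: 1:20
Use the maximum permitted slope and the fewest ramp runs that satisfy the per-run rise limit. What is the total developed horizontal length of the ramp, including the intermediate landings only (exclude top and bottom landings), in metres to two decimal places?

35.66 m

1648 / 760 = 2.168 → round up to 3 ramp runs. That means 2 intermediate landings.
Ramp run (horizontal) at 1:20: 1648 × 20 = 32960 mm.
Intermediate landings: 2 × 1350 = 2700 mm.
Total developed length = 32960 + 2700 = 35660 mm.
= 35.66 m.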